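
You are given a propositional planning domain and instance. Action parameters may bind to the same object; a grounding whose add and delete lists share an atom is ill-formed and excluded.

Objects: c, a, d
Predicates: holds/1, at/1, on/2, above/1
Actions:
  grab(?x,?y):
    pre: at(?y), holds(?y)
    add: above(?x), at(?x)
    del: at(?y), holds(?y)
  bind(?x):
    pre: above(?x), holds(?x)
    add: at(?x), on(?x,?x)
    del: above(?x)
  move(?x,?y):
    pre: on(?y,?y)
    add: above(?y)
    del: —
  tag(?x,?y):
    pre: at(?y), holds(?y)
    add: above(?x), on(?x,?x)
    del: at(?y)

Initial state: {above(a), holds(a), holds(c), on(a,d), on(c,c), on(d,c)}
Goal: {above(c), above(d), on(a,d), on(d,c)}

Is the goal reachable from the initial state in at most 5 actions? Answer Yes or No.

Yes

1. bind(a)  →  {at(a), holds(a), holds(c), on(a,a), on(a,d), on(c,c), on(d,c)}
2. grab(c,a)  →  {above(c), at(c), holds(c), on(a,a), on(a,d), on(c,c), on(d,c)}
3. grab(d,c)  →  {above(c), above(d), at(d), on(a,a), on(a,d), on(c,c), on(d,c)}
optimal plan length = 3; 3 ≤ 5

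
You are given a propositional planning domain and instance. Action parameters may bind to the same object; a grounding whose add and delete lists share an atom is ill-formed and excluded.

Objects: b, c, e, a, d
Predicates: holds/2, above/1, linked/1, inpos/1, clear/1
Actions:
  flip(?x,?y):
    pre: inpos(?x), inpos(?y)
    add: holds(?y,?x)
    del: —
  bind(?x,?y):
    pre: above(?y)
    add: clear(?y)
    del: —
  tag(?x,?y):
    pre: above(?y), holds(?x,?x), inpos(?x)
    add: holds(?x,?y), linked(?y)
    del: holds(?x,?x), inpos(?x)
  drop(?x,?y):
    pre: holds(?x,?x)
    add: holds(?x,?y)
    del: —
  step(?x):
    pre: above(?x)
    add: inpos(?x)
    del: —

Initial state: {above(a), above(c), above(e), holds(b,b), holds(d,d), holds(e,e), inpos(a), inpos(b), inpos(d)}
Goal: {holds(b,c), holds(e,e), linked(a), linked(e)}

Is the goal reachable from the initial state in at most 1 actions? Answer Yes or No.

No

1. tag(d,e)  →  {above(a), above(c), above(e), holds(b,b), holds(d,e), holds(e,e), inpos(a), inpos(b), linked(e)}
2. drop(b,c)  →  {above(a), above(c), above(e), holds(b,b), holds(b,c), holds(d,e), holds(e,e), inpos(a), inpos(b), linked(e)}
3. tag(b,a)  →  {above(a), above(c), above(e), holds(b,a), holds(b,c), holds(d,e), holds(e,e), inpos(a), linked(a), linked(e)}
optimal plan length = 3; 3 > 1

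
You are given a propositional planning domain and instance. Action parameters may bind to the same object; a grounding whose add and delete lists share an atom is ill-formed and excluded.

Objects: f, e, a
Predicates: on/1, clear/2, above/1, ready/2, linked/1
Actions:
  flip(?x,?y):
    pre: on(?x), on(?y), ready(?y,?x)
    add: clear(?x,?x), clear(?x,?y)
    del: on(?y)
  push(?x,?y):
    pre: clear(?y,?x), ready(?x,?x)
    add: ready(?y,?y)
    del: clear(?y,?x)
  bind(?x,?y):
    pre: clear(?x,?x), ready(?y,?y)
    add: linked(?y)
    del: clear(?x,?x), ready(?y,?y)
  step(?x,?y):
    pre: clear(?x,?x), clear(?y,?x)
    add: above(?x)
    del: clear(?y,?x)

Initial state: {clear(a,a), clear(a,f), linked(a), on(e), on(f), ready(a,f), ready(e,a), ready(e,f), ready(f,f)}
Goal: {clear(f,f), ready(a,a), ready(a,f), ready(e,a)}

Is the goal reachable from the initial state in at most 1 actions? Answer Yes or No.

1. flip(f,f)  →  {clear(a,a), clear(a,f), clear(f,f), linked(a), on(e), ready(a,f), ready(e,a), ready(e,f), ready(f,f)}
2. push(f,a)  →  {clear(a,a), clear(f,f), linked(a), on(e), ready(a,a), ready(a,f), ready(e,a), ready(e,f), ready(f,f)}
optimal plan length = 2; 2 > 1

No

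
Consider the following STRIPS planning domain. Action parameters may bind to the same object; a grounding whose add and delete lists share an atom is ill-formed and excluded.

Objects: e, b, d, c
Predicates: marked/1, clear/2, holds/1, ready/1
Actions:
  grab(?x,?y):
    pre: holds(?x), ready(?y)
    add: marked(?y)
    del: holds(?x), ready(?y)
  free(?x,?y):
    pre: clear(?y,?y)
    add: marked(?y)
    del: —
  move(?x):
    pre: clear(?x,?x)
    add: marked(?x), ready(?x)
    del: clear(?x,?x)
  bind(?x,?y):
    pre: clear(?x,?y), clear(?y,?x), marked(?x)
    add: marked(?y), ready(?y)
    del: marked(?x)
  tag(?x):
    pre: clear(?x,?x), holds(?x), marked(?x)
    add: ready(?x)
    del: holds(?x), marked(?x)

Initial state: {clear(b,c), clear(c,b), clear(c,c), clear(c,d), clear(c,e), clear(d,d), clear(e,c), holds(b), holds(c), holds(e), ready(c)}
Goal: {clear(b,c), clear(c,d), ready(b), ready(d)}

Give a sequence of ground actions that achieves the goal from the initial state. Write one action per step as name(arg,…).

grab(e,c); move(d); bind(c,b)

1. grab(e,c)  →  {clear(b,c), clear(c,b), clear(c,c), clear(c,d), clear(c,e), clear(d,d), clear(e,c), holds(b), holds(c), marked(c)}
2. move(d)  →  {clear(b,c), clear(c,b), clear(c,c), clear(c,d), clear(c,e), clear(e,c), holds(b), holds(c), marked(c), marked(d), ready(d)}
3. bind(c,b)  →  {clear(b,c), clear(c,b), clear(c,c), clear(c,d), clear(c,e), clear(e,c), holds(b), holds(c), marked(b), marked(d), ready(b), ready(d)}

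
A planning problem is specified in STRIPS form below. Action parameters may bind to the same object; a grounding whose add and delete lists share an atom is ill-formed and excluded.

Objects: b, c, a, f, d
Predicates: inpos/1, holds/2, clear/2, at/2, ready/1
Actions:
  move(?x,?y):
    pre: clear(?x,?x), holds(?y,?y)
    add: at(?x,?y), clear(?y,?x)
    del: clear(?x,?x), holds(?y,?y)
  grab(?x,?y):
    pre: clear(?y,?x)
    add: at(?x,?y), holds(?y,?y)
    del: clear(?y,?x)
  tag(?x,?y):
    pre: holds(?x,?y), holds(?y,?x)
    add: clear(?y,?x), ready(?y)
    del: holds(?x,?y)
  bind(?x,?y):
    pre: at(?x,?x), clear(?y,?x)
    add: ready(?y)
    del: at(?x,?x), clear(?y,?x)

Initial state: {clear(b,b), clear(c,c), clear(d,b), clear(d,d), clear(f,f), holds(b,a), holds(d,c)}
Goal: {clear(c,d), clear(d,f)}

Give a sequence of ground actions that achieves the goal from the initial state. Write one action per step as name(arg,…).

1. grab(b,d)  →  {at(b,d), clear(b,b), clear(c,c), clear(d,d), clear(f,f), holds(b,a), holds(d,c), holds(d,d)}
2. move(f,d)  →  {at(b,d), at(f,d), clear(b,b), clear(c,c), clear(d,d), clear(d,f), holds(b,a), holds(d,c)}
3. grab(c,c)  →  {at(b,d), at(c,c), at(f,d), clear(b,b), clear(d,d), clear(d,f), holds(b,a), holds(c,c), holds(d,c)}
4. move(d,c)  →  {at(b,d), at(c,c), at(d,c), at(f,d), clear(b,b), clear(c,d), clear(d,f), holds(b,a), holds(d,c)}

grab(b,d); move(f,d); grab(c,c); move(d,c)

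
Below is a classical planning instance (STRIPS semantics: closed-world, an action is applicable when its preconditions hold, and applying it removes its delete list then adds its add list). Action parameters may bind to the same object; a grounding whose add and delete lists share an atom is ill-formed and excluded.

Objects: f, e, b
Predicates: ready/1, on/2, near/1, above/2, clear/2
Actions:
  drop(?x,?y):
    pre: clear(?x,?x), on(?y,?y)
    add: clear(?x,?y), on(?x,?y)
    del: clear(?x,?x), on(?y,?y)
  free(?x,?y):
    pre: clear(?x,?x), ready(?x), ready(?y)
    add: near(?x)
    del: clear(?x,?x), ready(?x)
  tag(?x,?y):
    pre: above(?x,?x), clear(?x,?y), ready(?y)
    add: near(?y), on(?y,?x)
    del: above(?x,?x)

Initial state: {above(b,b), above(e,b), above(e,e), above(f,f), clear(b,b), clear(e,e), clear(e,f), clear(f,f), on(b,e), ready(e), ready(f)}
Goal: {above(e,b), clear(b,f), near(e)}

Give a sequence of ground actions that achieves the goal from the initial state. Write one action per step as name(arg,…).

free(e,f); tag(f,f); drop(b,f)

1. free(e,f)  →  {above(b,b), above(e,b), above(e,e), above(f,f), clear(b,b), clear(e,f), clear(f,f), near(e), on(b,e), ready(f)}
2. tag(f,f)  →  {above(b,b), above(e,b), above(e,e), clear(b,b), clear(e,f), clear(f,f), near(e), near(f), on(b,e), on(f,f), ready(f)}
3. drop(b,f)  →  {above(b,b), above(e,b), above(e,e), clear(b,f), clear(e,f), clear(f,f), near(e), near(f), on(b,e), on(b,f), ready(f)}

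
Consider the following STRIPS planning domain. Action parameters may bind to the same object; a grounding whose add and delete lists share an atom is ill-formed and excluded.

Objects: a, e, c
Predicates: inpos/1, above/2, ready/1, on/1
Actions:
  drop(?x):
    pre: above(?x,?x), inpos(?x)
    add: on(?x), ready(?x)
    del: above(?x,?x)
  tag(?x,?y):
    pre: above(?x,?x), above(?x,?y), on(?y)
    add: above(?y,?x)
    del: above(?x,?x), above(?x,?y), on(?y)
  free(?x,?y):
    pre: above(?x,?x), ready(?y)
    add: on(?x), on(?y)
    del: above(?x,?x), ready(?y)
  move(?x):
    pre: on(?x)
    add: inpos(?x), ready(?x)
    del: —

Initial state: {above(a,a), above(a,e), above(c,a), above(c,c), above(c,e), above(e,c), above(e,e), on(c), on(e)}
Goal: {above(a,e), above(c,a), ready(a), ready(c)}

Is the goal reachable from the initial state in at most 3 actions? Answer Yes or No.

1. move(e)  →  {above(a,a), above(a,e), above(c,a), above(c,c), above(c,e), above(e,c), above(e,e), inpos(e), on(c), on(e), ready(e)}
2. free(a,e)  →  {above(a,e), above(c,a), above(c,c), above(c,e), above(e,c), above(e,e), inpos(e), on(a), on(c), on(e)}
3. move(a)  →  {above(a,e), above(c,a), above(c,c), above(c,e), above(e,c), above(e,e), inpos(a), inpos(e), on(a), on(c), on(e), ready(a)}
4. move(c)  →  {above(a,e), above(c,a), above(c,c), above(c,e), above(e,c), above(e,e), inpos(a), inpos(c), inpos(e), on(a), on(c), on(e), ready(a), ready(c)}
optimal plan length = 4; 4 > 3

No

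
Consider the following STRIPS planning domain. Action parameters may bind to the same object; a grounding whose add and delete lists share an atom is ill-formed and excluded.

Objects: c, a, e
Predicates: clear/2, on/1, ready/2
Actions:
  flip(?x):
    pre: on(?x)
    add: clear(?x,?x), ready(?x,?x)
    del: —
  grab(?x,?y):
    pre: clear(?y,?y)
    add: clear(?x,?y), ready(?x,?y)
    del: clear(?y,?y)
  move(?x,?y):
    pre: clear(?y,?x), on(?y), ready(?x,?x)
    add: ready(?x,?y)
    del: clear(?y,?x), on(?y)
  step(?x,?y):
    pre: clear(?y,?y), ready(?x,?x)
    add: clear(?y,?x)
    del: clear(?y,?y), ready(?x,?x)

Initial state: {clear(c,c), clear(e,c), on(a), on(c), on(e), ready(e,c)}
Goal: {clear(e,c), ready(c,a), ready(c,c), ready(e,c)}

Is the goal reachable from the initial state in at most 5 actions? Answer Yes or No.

Yes

1. flip(c)  →  {clear(c,c), clear(e,c), on(a), on(c), on(e), ready(c,c), ready(e,c)}
2. flip(a)  →  {clear(a,a), clear(c,c), clear(e,c), on(a), on(c), on(e), ready(a,a), ready(c,c), ready(e,c)}
3. grab(c,a)  →  {clear(c,a), clear(c,c), clear(e,c), on(a), on(c), on(e), ready(a,a), ready(c,a), ready(c,c), ready(e,c)}
optimal plan length = 3; 3 ≤ 5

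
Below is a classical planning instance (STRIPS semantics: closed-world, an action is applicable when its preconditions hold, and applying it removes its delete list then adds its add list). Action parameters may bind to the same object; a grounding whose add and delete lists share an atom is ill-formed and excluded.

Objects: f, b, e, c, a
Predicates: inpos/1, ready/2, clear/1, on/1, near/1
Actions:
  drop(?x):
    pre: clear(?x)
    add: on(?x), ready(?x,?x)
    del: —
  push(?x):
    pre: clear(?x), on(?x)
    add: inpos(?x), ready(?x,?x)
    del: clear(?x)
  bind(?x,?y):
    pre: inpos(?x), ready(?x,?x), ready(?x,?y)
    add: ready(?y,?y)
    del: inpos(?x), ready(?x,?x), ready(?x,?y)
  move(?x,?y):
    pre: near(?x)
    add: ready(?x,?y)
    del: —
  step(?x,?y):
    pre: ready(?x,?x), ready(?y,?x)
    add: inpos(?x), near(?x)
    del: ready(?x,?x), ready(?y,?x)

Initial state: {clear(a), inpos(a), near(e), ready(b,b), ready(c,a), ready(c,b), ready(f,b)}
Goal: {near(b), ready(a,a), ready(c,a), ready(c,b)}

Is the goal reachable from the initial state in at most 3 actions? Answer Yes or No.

1. drop(a)  →  {clear(a), inpos(a), near(e), on(a), ready(a,a), ready(b,b), ready(c,a), ready(c,b), ready(f,b)}
2. step(b,f)  →  {clear(a), inpos(a), inpos(b), near(b), near(e), on(a), ready(a,a), ready(c,a), ready(c,b)}
optimal plan length = 2; 2 ≤ 3

Yes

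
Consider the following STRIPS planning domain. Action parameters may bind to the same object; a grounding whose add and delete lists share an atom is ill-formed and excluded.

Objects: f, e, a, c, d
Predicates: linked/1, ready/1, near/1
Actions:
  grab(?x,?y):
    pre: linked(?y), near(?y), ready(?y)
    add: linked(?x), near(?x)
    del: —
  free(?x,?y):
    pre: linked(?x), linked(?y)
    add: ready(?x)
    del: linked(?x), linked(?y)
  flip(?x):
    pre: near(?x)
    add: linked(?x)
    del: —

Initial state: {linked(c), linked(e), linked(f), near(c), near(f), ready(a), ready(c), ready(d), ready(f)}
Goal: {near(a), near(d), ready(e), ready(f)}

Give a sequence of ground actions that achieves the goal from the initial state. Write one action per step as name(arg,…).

1. grab(a,f)  →  {linked(a), linked(c), linked(e), linked(f), near(a), near(c), near(f), ready(a), ready(c), ready(d), ready(f)}
2. grab(d,f)  →  {linked(a), linked(c), linked(d), linked(e), linked(f), near(a), near(c), near(d), near(f), ready(a), ready(c), ready(d), ready(f)}
3. free(e,f)  →  {linked(a), linked(c), linked(d), near(a), near(c), near(d), near(f), ready(a), ready(c), ready(d), ready(e), ready(f)}

grab(a,f); grab(d,f); free(e,f)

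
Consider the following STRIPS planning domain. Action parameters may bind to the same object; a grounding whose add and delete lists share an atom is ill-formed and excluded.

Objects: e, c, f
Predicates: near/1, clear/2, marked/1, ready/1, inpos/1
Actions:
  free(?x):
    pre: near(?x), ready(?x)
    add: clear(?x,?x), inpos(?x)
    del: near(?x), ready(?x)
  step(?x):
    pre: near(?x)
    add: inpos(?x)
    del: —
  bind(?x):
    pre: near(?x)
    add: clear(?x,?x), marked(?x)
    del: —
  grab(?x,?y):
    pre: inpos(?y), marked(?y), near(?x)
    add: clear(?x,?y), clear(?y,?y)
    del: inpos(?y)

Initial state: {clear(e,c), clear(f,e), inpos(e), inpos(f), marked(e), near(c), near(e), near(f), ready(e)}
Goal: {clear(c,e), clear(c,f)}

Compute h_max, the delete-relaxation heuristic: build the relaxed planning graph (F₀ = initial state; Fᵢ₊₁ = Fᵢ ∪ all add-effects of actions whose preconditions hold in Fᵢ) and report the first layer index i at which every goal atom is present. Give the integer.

2

F0 = init (9 atoms)
F1 = F0 ∪ {clear(c,c), clear(c,e), clear(e,e), clear(f,f), inpos(c), marked(c), marked(f)}  (16 atoms)
F2 = F1 ∪ {clear(c,f), clear(e,f), clear(f,c)}  (19 atoms)
goal ⊆ F2  ⇒  h_max = 2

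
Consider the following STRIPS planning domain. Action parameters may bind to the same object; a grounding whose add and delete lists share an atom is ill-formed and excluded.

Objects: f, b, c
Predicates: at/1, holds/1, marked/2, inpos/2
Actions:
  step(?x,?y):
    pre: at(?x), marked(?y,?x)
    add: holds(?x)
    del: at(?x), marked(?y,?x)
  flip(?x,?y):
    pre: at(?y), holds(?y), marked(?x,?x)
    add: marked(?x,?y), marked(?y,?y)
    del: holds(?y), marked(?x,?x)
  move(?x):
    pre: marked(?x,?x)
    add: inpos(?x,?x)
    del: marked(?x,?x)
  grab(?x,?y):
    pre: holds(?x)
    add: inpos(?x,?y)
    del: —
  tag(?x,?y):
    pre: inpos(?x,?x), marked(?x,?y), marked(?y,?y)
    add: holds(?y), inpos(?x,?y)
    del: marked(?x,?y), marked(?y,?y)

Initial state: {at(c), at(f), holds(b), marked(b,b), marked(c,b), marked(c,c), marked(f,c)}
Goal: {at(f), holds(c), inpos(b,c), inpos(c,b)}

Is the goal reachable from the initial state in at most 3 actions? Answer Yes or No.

Yes

1. step(c,f)  →  {at(f), holds(b), holds(c), marked(b,b), marked(c,b), marked(c,c)}
2. grab(b,c)  →  {at(f), holds(b), holds(c), inpos(b,c), marked(b,b), marked(c,b), marked(c,c)}
3. grab(c,b)  →  {at(f), holds(b), holds(c), inpos(b,c), inpos(c,b), marked(b,b), marked(c,b), marked(c,c)}
optimal plan length = 3; 3 ≤ 3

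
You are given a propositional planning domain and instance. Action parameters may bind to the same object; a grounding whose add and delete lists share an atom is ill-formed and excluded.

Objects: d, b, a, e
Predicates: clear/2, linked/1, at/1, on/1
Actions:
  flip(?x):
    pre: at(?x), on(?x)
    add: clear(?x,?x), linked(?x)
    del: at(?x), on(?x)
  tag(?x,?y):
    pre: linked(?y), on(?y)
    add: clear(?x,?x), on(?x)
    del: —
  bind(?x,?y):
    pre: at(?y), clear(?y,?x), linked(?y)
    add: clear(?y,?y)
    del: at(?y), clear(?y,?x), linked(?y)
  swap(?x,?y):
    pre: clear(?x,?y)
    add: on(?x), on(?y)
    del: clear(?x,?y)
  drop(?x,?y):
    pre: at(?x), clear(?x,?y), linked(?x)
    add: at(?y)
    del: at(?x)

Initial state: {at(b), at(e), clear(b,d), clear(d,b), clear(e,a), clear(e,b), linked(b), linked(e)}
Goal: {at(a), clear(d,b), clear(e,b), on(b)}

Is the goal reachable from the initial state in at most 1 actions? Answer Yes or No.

No

1. swap(b,d)  →  {at(b), at(e), clear(d,b), clear(e,a), clear(e,b), linked(b), linked(e), on(b), on(d)}
2. drop(e,a)  →  {at(a), at(b), clear(d,b), clear(e,a), clear(e,b), linked(b), linked(e), on(b), on(d)}
optimal plan length = 2; 2 > 1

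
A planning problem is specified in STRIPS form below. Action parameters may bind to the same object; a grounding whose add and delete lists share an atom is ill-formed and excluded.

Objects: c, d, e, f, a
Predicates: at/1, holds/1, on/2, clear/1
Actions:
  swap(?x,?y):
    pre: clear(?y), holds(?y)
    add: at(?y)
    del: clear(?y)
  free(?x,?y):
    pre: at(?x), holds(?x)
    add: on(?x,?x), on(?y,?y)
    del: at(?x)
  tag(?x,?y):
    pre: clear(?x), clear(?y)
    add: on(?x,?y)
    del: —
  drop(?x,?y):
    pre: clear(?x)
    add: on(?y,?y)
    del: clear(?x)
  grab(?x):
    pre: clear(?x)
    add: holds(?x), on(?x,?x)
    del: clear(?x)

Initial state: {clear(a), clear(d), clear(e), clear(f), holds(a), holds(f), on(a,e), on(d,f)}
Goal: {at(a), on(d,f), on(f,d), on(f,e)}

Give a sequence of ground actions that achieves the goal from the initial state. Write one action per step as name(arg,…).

swap(c,a); tag(f,d); tag(f,e)

1. swap(c,a)  →  {at(a), clear(d), clear(e), clear(f), holds(a), holds(f), on(a,e), on(d,f)}
2. tag(f,d)  →  {at(a), clear(d), clear(e), clear(f), holds(a), holds(f), on(a,e), on(d,f), on(f,d)}
3. tag(f,e)  →  {at(a), clear(d), clear(e), clear(f), holds(a), holds(f), on(a,e), on(d,f), on(f,d), on(f,e)}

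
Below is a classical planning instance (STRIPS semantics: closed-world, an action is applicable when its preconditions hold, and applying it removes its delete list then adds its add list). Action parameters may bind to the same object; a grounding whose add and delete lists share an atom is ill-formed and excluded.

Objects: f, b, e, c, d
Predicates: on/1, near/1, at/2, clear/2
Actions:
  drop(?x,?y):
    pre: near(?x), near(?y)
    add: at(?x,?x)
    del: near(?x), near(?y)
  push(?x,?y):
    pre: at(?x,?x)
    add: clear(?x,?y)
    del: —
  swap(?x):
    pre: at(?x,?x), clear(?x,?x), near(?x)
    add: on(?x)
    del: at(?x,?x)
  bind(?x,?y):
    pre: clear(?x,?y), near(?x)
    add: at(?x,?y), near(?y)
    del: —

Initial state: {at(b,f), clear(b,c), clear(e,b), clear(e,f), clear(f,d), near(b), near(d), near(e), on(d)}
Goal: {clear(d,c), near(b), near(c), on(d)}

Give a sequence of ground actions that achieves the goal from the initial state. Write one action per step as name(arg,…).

drop(d,e); push(d,c); bind(b,c)

1. drop(d,e)  →  {at(b,f), at(d,d), clear(b,c), clear(e,b), clear(e,f), clear(f,d), near(b), on(d)}
2. push(d,c)  →  {at(b,f), at(d,d), clear(b,c), clear(d,c), clear(e,b), clear(e,f), clear(f,d), near(b), on(d)}
3. bind(b,c)  →  {at(b,c), at(b,f), at(d,d), clear(b,c), clear(d,c), clear(e,b), clear(e,f), clear(f,d), near(b), near(c), on(d)}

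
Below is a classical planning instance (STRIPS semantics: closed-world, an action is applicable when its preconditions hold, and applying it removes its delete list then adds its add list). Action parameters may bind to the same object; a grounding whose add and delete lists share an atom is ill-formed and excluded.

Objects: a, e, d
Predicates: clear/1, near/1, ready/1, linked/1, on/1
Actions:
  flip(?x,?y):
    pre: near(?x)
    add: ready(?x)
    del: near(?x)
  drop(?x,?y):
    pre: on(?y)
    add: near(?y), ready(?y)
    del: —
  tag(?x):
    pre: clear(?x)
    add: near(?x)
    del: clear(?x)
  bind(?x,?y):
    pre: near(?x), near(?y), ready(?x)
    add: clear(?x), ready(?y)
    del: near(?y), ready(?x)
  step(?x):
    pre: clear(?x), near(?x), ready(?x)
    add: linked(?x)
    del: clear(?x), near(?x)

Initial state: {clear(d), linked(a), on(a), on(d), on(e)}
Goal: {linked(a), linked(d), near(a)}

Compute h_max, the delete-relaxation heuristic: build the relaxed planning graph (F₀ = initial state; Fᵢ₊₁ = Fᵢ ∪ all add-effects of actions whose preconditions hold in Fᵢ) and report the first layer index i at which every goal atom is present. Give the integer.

F0 = init (5 atoms)
F1 = F0 ∪ {near(a), near(d), near(e), ready(a), ready(d), ready(e)}  (11 atoms)
F2 = F1 ∪ {clear(a), clear(e), linked(d)}  (14 atoms)
goal ⊆ F2  ⇒  h_max = 2

2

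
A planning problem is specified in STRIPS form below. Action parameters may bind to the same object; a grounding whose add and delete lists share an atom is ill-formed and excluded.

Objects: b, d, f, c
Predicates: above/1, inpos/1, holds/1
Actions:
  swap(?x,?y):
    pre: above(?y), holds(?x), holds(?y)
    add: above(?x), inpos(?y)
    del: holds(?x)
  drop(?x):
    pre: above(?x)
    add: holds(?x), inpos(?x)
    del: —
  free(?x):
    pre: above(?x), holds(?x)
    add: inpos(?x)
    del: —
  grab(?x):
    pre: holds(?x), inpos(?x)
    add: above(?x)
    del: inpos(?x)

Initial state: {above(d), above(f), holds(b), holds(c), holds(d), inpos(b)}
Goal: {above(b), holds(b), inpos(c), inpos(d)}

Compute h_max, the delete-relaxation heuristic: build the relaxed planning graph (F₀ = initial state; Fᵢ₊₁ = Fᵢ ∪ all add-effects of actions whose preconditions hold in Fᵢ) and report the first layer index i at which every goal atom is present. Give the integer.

F0 = init (6 atoms)
F1 = F0 ∪ {above(b), above(c), holds(f), inpos(d), inpos(f)}  (11 atoms)
F2 = F1 ∪ {inpos(c)}  (12 atoms)
goal ⊆ F2  ⇒  h_max = 2

2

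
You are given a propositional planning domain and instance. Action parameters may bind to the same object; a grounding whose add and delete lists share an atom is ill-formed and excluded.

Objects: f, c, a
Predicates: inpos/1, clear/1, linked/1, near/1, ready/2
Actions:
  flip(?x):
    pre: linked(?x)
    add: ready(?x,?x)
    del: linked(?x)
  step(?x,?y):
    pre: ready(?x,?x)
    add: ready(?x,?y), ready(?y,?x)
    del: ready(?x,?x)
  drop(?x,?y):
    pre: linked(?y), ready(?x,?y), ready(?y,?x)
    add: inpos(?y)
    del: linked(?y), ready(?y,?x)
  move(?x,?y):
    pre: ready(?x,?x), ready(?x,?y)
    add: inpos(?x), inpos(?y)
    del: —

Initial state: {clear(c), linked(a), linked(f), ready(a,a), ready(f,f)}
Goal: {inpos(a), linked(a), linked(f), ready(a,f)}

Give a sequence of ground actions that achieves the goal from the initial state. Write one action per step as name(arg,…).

step(f,a); move(a,f)

1. step(f,a)  →  {clear(c), linked(a), linked(f), ready(a,a), ready(a,f), ready(f,a)}
2. move(a,f)  →  {clear(c), inpos(a), inpos(f), linked(a), linked(f), ready(a,a), ready(a,f), ready(f,a)}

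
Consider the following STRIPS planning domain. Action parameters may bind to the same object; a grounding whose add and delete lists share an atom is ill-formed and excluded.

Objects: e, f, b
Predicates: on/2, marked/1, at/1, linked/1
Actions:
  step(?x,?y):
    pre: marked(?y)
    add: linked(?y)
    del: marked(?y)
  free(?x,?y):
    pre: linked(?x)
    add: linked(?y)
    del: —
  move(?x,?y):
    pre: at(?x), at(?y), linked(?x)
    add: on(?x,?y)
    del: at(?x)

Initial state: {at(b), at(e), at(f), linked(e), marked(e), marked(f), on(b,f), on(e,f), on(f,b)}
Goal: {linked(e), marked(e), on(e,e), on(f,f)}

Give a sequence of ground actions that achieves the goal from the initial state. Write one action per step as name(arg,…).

step(e,f); move(e,e); move(f,f)

1. step(e,f)  →  {at(b), at(e), at(f), linked(e), linked(f), marked(e), on(b,f), on(e,f), on(f,b)}
2. move(e,e)  →  {at(b), at(f), linked(e), linked(f), marked(e), on(b,f), on(e,e), on(e,f), on(f,b)}
3. move(f,f)  →  {at(b), linked(e), linked(f), marked(e), on(b,f), on(e,e), on(e,f), on(f,b), on(f,f)}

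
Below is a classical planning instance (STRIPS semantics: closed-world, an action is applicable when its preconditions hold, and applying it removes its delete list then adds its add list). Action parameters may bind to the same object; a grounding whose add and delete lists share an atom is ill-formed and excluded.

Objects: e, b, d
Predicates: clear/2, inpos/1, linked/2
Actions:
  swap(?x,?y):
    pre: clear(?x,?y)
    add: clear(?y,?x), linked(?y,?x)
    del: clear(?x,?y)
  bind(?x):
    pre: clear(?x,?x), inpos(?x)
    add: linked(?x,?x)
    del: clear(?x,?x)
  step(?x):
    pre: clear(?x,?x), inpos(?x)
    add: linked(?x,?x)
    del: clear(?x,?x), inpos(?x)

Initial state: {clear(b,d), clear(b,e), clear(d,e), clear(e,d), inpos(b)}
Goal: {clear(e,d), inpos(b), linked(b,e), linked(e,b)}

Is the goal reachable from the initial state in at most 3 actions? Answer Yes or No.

1. swap(b,e)  →  {clear(b,d), clear(d,e), clear(e,b), clear(e,d), inpos(b), linked(e,b)}
2. swap(e,b)  →  {clear(b,d), clear(b,e), clear(d,e), clear(e,d), inpos(b), linked(b,e), linked(e,b)}
optimal plan length = 2; 2 ≤ 3

Yes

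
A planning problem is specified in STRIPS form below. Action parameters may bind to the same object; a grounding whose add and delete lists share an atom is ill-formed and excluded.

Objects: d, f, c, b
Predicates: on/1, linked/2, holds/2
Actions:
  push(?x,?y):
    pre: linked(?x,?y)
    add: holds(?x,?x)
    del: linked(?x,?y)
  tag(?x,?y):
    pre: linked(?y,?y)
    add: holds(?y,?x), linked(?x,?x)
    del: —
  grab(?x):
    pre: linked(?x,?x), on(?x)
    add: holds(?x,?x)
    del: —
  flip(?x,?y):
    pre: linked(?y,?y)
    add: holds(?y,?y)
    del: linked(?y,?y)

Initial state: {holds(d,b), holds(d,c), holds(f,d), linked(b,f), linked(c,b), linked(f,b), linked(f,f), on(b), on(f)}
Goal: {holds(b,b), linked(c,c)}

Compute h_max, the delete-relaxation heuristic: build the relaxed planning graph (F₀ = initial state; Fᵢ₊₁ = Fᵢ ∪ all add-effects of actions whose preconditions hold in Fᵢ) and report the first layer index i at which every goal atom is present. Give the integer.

1

F0 = init (9 atoms)
F1 = F0 ∪ {holds(b,b), holds(c,c), holds(f,b), holds(f,c), holds(f,f), linked(b,b), linked(c,c), linked(d,d)}  (17 atoms)
goal ⊆ F1  ⇒  h_max = 1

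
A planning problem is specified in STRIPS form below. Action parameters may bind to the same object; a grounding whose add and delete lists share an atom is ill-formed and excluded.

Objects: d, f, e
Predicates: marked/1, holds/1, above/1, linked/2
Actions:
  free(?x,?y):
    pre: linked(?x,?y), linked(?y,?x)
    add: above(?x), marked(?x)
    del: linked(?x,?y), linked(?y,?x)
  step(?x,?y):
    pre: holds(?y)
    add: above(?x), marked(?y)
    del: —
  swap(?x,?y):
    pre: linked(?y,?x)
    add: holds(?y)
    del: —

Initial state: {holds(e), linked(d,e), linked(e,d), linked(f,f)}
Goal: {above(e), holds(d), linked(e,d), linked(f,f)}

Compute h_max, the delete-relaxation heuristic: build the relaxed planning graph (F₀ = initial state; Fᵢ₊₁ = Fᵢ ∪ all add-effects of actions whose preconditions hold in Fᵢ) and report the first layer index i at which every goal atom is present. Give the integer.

1

F0 = init (4 atoms)
F1 = F0 ∪ {above(d), above(e), above(f), holds(d), holds(f), marked(d), marked(e), marked(f)}  (12 atoms)
goal ⊆ F1  ⇒  h_max = 1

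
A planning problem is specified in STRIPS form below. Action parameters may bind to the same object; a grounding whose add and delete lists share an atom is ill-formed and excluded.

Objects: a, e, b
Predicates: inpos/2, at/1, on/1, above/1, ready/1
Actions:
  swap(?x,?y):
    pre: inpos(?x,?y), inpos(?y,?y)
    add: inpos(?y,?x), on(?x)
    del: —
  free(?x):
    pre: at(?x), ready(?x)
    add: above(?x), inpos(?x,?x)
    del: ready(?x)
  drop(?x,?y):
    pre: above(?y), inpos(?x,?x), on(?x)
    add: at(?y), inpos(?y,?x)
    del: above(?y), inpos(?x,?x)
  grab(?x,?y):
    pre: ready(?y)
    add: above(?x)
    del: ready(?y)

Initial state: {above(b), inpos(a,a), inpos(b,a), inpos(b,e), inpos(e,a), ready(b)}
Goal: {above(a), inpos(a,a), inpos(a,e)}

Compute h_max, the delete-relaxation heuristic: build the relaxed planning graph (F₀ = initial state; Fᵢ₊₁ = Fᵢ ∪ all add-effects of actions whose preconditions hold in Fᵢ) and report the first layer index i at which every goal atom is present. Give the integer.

1

F0 = init (6 atoms)
F1 = F0 ∪ {above(a), above(e), inpos(a,b), inpos(a,e), on(a), on(b), on(e)}  (13 atoms)
goal ⊆ F1  ⇒  h_max = 1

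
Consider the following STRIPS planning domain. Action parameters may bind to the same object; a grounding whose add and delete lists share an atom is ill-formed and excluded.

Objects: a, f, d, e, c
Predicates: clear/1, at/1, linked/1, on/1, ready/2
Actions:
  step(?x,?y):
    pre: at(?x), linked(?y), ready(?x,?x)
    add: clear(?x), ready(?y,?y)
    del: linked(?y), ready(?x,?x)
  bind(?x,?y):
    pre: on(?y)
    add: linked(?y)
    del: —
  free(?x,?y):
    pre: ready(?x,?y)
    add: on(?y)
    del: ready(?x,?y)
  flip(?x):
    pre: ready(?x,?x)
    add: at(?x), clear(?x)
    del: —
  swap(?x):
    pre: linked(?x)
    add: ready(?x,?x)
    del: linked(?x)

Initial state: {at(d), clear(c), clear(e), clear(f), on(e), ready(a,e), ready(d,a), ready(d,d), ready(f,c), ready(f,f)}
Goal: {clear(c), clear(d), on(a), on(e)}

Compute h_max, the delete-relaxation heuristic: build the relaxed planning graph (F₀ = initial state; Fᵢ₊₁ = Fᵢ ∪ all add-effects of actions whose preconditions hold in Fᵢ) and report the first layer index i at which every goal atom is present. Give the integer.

1

F0 = init (10 atoms)
F1 = F0 ∪ {at(f), clear(d), linked(e), on(a), on(c), on(d), on(f)}  (17 atoms)
goal ⊆ F1  ⇒  h_max = 1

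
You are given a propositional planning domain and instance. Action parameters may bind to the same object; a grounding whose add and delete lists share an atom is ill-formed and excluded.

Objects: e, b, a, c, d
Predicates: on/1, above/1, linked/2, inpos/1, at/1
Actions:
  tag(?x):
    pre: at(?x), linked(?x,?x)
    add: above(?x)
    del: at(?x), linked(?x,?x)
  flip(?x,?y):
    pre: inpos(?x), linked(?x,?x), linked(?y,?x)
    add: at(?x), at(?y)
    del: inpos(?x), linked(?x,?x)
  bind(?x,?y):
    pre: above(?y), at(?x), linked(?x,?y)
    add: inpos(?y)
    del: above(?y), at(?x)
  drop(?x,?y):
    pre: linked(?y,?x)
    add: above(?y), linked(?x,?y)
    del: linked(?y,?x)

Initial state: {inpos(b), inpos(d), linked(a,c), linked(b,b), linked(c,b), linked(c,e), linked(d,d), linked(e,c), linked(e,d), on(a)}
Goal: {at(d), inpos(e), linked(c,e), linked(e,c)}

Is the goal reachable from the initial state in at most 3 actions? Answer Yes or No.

No

1. flip(b,c)  →  {at(b), at(c), inpos(d), linked(a,c), linked(c,b), linked(c,e), linked(d,d), linked(e,c), linked(e,d), on(a)}
2. flip(d,e)  →  {at(b), at(c), at(d), at(e), linked(a,c), linked(c,b), linked(c,e), linked(e,c), linked(e,d), on(a)}
3. drop(d,e)  →  {above(e), at(b), at(c), at(d), at(e), linked(a,c), linked(c,b), linked(c,e), linked(d,e), linked(e,c), on(a)}
4. bind(c,e)  →  {at(b), at(d), at(e), inpos(e), linked(a,c), linked(c,b), linked(c,e), linked(d,e), linked(e,c), on(a)}
optimal plan length = 4; 4 > 3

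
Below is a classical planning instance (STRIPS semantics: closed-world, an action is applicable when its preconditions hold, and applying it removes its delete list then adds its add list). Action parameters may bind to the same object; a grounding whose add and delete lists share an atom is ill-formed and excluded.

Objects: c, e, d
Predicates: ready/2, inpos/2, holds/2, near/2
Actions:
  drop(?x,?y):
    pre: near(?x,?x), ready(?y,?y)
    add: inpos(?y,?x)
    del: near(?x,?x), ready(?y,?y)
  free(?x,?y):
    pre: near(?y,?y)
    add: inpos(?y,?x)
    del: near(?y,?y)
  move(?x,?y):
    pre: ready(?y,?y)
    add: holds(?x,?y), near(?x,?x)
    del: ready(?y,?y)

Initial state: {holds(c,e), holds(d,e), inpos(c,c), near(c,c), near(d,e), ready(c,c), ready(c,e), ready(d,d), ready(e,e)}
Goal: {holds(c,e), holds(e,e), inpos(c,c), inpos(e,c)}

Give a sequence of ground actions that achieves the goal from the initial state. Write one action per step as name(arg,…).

move(e,e); free(c,e)

1. move(e,e)  →  {holds(c,e), holds(d,e), holds(e,e), inpos(c,c), near(c,c), near(d,e), near(e,e), ready(c,c), ready(c,e), ready(d,d)}
2. free(c,e)  →  {holds(c,e), holds(d,e), holds(e,e), inpos(c,c), inpos(e,c), near(c,c), near(d,e), ready(c,c), ready(c,e), ready(d,d)}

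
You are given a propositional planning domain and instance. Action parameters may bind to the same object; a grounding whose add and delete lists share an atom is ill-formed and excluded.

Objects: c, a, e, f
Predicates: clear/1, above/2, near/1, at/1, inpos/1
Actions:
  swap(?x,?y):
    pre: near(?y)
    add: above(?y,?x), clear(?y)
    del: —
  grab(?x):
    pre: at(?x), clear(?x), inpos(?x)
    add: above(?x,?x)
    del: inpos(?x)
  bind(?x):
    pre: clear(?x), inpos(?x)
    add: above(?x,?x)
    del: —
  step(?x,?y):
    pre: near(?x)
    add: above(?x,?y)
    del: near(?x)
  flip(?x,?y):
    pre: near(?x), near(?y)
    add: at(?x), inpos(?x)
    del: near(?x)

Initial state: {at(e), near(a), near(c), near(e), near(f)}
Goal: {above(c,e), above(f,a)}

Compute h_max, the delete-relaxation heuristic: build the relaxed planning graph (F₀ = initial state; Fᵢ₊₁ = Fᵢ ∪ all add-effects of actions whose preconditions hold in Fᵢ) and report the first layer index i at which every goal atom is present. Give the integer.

1

F0 = init (5 atoms)
F1 = F0 ∪ {above(a,a), above(a,c), above(a,e), above(a,f), above(c,a), above(c,c), above(c,e), above(c,f), above(e,a), above(e,c), above(e,e), above(e,f), above(f,a), above(f,c), above(f,e), above(f,f), at(a), at(c), at(f), clear(a), clear(c), clear(e), clear(f), inpos(a), inpos(c), inpos(e), inpos(f)}  (32 atoms)
goal ⊆ F1  ⇒  h_max = 1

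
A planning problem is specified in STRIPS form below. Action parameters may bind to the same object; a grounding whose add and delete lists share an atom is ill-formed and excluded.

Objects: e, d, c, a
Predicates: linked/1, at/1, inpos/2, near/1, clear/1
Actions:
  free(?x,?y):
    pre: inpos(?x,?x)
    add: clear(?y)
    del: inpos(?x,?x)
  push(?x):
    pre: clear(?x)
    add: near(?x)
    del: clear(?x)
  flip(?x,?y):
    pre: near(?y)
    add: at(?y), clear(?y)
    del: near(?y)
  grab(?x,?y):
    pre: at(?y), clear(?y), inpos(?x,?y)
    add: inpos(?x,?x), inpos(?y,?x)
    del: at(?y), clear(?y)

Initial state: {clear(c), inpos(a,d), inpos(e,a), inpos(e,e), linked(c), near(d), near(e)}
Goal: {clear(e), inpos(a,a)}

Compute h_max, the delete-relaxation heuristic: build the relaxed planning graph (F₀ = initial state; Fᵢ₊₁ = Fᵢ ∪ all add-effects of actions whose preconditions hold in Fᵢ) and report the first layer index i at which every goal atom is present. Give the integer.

F0 = init (7 atoms)
F1 = F0 ∪ {at(d), at(e), clear(a), clear(d), clear(e), near(c)}  (13 atoms)
F2 = F1 ∪ {at(c), inpos(a,a), inpos(d,a), near(a)}  (17 atoms)
goal ⊆ F2  ⇒  h_max = 2

2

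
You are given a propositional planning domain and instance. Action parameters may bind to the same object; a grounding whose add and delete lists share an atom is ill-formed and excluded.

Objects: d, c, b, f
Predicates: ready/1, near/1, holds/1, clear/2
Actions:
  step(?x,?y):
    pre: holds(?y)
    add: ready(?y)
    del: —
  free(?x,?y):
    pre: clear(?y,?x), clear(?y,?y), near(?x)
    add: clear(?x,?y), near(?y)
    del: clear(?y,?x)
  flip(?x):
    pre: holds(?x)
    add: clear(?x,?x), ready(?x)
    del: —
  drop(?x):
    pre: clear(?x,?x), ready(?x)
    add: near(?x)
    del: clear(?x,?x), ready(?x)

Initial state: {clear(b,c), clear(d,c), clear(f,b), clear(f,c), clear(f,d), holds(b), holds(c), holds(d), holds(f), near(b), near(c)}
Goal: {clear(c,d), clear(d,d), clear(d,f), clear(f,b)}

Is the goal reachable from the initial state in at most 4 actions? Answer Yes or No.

1. flip(d)  →  {clear(b,c), clear(d,c), clear(d,d), clear(f,b), clear(f,c), clear(f,d), holds(b), holds(c), holds(d), holds(f), near(b), near(c), ready(d)}
2. free(c,d)  →  {clear(b,c), clear(c,d), clear(d,d), clear(f,b), clear(f,c), clear(f,d), holds(b), holds(c), holds(d), holds(f), near(b), near(c), near(d), ready(d)}
3. flip(f)  →  {clear(b,c), clear(c,d), clear(d,d), clear(f,b), clear(f,c), clear(f,d), clear(f,f), holds(b), holds(c), holds(d), holds(f), near(b), near(c), near(d), ready(d), ready(f)}
4. free(d,f)  →  {clear(b,c), clear(c,d), clear(d,d), clear(d,f), clear(f,b), clear(f,c), clear(f,f), holds(b), holds(c), holds(d), holds(f), near(b), near(c), near(d), near(f), ready(d), ready(f)}
optimal plan length = 4; 4 ≤ 4

Yes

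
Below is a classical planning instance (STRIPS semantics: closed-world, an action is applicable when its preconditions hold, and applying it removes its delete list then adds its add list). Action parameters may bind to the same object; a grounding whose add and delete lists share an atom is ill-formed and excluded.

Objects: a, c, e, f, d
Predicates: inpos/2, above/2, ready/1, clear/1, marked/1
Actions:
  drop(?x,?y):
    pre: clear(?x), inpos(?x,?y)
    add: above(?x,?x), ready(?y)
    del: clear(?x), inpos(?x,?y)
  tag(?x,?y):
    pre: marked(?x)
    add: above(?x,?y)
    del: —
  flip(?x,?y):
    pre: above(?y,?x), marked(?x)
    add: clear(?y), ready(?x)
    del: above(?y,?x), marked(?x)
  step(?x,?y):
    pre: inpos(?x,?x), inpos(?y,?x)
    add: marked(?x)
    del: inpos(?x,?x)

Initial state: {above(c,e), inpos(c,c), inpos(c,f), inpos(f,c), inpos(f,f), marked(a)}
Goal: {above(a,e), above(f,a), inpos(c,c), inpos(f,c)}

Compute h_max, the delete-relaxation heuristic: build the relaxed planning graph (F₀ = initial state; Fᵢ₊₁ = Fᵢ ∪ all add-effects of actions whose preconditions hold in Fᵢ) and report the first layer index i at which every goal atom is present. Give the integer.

2

F0 = init (6 atoms)
F1 = F0 ∪ {above(a,a), above(a,c), above(a,d), above(a,e), above(a,f), marked(c), marked(f)}  (13 atoms)
F2 = F1 ∪ {above(c,a), above(c,c), above(c,d), above(c,f), above(f,a), above(f,c), above(f,d), above(f,e), above(f,f), clear(a), ready(a), ready(c), ready(f)}  (26 atoms)
goal ⊆ F2  ⇒  h_max = 2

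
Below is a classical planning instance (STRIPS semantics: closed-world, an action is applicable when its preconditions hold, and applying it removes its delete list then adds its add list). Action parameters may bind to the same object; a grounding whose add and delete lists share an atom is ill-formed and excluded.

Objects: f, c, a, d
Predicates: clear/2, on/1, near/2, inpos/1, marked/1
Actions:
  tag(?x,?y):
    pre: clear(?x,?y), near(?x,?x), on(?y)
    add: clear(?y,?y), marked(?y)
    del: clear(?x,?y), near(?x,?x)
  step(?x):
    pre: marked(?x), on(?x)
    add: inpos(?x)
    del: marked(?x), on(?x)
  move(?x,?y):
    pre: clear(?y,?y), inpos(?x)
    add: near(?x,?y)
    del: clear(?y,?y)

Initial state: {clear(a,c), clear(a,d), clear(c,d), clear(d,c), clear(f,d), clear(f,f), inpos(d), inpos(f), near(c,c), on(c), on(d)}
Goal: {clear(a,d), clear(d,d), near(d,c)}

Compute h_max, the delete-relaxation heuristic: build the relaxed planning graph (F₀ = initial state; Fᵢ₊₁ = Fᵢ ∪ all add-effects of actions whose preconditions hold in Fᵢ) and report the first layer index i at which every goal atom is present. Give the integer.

F0 = init (11 atoms)
F1 = F0 ∪ {clear(d,d), marked(d), near(d,f), near(f,f)}  (15 atoms)
F2 = F1 ∪ {near(d,d), near(f,d)}  (17 atoms)
F3 = F2 ∪ {clear(c,c), marked(c)}  (19 atoms)
F4 = F3 ∪ {inpos(c), near(d,c), near(f,c)}  (22 atoms)
goal ⊆ F4  ⇒  h_max = 4

4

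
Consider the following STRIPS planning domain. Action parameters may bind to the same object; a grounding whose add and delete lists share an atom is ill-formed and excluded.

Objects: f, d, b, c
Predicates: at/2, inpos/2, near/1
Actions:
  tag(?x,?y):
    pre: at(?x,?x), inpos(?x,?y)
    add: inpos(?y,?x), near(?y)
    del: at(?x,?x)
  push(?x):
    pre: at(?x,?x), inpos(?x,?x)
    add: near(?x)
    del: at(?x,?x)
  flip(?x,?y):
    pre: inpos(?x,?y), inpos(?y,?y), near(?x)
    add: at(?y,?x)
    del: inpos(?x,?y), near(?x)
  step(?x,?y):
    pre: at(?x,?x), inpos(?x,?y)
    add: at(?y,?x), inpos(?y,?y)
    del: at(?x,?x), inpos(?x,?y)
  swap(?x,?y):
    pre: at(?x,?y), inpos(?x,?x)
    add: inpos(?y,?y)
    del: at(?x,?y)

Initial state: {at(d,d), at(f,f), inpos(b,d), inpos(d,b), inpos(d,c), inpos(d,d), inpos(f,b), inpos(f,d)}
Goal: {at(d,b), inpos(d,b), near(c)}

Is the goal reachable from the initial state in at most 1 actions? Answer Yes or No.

1. tag(f,b)  →  {at(d,d), inpos(b,d), inpos(b,f), inpos(d,b), inpos(d,c), inpos(d,d), inpos(f,b), inpos(f,d), near(b)}
2. tag(d,c)  →  {inpos(b,d), inpos(b,f), inpos(c,d), inpos(d,b), inpos(d,c), inpos(d,d), inpos(f,b), inpos(f,d), near(b), near(c)}
3. flip(b,d)  →  {at(d,b), inpos(b,f), inpos(c,d), inpos(d,b), inpos(d,c), inpos(d,d), inpos(f,b), inpos(f,d), near(c)}
optimal plan length = 3; 3 > 1

No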